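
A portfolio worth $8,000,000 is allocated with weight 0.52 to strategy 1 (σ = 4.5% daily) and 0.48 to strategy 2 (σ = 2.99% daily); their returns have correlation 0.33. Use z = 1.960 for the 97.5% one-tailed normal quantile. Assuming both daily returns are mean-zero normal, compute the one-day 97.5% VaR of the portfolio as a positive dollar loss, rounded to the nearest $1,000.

$490,000

σ_p² = 0.52²·4.5² + 0.48²·2.99² + 2·0.33·0.52·0.48·4.5·2.99 = 9.7519 (%²).
σ_p = √9.7519 = 3.123%.
VaR = 1.960 × 3.123% = 6.121%; on $8,000,000 that is $489,680.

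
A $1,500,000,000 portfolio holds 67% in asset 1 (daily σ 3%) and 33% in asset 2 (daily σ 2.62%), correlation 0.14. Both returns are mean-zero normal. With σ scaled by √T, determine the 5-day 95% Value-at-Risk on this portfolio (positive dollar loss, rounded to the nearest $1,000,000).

$127,000,000

σ_p = √(0.67²·3² + 0.33²·2.62² + 2·0.14·0.67·0.33·3·2.62) = 2.297%.
σ_{5d} = 2.297% × √5 = 5.136%.
z(95%) = 1.645.
VaR = 1.645 × 5.136% = 8.449%; on $1,500,000,000 that is $126,735,000.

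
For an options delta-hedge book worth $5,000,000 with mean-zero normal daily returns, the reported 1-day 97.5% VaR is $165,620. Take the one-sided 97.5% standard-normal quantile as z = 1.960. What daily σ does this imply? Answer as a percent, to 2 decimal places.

VaR as a fraction: $165,620 / $5,000,000 = 3.312%.
σ = VaR / z = 3.312% / 1.960 = 1.690%.

1.69%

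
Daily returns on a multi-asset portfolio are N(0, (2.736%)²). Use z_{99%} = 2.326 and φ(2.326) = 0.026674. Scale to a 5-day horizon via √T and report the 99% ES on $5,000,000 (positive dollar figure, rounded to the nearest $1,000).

$816,000

σ_{5d} = 2.736% × √5 = 6.118%.
ES multiplier = φ(z)/(1−α) = 0.026674/0.01 = 2.667.
ES = 6.118% × 2.667 = 16.317%; on $5,000,000: $815,850.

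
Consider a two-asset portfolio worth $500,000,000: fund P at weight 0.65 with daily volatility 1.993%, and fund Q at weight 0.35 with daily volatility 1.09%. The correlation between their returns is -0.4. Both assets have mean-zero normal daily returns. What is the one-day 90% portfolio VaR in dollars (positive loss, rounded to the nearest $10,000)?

$7,660,000

σ_p² = 0.65²·1.993² + 0.35²·1.09² + 2·-0.4·0.65·0.35·1.993·1.09 = 1.4284 (%²).
σ_p = √1.4284 = 1.195%.
At 90%, z = 1.282.
VaR = 1.282 × 1.195% = 1.532%; on $500,000,000 that is $7,660,000.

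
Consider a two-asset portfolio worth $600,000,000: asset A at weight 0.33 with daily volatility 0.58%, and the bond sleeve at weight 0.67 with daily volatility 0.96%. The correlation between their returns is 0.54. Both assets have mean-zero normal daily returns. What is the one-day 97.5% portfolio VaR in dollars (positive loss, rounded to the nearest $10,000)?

$8,980,000

σ_p² = 0.33²·0.58² + 0.67²·0.96² + 2·0.54·0.33·0.67·0.58·0.96 = 0.5833 (%²).
σ_p = √0.5833 = 0.764%.
At 97.5%, z = 1.960.
VaR = 1.960 × 0.764% = 1.497%; on $600,000,000 that is $8,982,000.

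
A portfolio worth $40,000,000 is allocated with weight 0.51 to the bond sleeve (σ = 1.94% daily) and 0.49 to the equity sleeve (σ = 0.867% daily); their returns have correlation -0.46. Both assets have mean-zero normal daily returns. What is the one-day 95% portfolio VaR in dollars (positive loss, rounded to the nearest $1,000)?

$578,000

σ_p² = 0.51²·1.94² + 0.49²·0.867² + 2·-0.46·0.51·0.49·1.94·0.867 = 0.7727 (%²).
σ_p = √0.7727 = 0.879%.
At 95%, z = 1.645.
VaR = 1.645 × 0.879% = 1.446%; on $40,000,000 that is $578,400.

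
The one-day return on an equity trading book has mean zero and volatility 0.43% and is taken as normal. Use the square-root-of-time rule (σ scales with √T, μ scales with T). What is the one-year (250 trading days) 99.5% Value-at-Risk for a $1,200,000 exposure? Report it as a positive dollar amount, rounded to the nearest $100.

$210,200

At 99.5%, z = 2.576.
σ_{250d} = 0.43% × √250 = 6.799%.
VaR = 2.576 × 6.799% = 17.514%.
On $1,200,000: 0.17514 × $1,200,000 = $210,168.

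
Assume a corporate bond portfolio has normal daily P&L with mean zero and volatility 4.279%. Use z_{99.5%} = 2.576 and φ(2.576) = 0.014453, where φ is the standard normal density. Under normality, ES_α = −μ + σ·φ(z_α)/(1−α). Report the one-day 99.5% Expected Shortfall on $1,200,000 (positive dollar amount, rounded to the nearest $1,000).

$148,000

Tail multiplier: φ(z)/(1−α) = 0.014453 / 0.005 = 2.891.
ES = 4.279% × 2.891 = 12.371%.
On $1,200,000: 0.12371 × $1,200,000 = $148,452.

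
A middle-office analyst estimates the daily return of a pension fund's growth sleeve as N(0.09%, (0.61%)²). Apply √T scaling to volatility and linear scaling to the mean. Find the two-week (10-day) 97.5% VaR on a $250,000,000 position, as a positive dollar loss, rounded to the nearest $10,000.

$7,200,000

At 97.5%, z = 1.960.
σ_{10d} = 0.61% × √10 = 1.929%; μ_{10d} = 10 × 0.09% = 0.900%.
VaR = −(0.900%) + 1.960 × 1.929% = 2.881%.
On $250,000,000: 0.02881 × $250,000,000 = $7,202,500.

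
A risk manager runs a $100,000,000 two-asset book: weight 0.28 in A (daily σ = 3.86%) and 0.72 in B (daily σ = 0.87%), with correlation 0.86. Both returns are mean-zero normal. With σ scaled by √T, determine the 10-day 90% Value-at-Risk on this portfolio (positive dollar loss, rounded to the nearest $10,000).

$6,690,000

σ_p = √(0.28²·3.86² + 0.72²·0.87² + 2·0.86·0.28·0.72·3.86·0.87) = 1.651%.
σ_{10d} = 1.651% × √10 = 5.221%.
z(90%) = 1.282.
VaR = 1.282 × 5.221% = 6.693%; on $100,000,000 that is $6,693,000.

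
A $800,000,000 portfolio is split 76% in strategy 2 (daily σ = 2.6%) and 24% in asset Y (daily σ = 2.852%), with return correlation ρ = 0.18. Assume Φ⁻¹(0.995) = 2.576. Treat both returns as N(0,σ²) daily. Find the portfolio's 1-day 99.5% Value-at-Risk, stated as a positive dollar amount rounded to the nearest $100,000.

σ_p² = 0.76²·2.6² + 0.24²·2.852² + 2·0.18·0.76·0.24·2.6·2.852 = 4.8600 (%²).
σ_p = √4.8600 = 2.205%.
VaR = 2.576 × 2.205% = 5.680%; on $800,000,000 that is $45,440,000.

$45,400,000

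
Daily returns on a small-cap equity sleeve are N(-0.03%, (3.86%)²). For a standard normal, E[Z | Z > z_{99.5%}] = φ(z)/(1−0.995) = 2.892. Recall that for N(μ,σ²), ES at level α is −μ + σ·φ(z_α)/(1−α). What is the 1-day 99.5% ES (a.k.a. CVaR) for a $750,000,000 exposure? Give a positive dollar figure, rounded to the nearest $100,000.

$83,900,000

ES = −(-0.03%) + 3.86% × 2.892 = 11.193%.
On $750,000,000: 0.11193 × $750,000,000 = $83,947,500.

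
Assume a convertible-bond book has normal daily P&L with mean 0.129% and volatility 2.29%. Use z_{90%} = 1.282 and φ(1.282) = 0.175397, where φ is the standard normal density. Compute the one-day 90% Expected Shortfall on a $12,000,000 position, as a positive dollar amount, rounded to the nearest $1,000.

$467,000

Tail multiplier: φ(z)/(1−α) = 0.175397 / 0.1 = 1.754.
ES = −(0.129%) + 2.29% × 1.754 = 3.888%.
On $12,000,000: 0.03888 × $12,000,000 = $466,560.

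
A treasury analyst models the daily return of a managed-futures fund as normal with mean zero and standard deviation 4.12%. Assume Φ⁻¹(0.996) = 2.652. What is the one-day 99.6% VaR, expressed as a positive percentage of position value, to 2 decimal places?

10.93%

VaR = z·σ = 2.652 × 4.12% = 10.926%.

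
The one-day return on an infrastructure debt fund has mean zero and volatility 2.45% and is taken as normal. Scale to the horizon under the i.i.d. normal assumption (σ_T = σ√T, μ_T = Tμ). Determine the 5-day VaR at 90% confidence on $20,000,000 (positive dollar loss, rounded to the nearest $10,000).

$1,400,000

At 90%, z = 1.282.
σ_{5d} = 2.45% × √5 = 5.478%.
VaR = 1.282 × 5.478% = 7.023%.
On $20,000,000: 0.07023 × $20,000,000 = $1,404,600.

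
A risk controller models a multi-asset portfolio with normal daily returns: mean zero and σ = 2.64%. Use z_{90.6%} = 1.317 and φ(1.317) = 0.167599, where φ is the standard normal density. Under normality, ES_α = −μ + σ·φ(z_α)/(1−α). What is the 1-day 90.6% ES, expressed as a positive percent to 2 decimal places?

4.71%

Tail multiplier: φ(z)/(1−α) = 0.167599 / 0.094 = 1.783.
ES = 2.64% × 1.783 = 4.707%.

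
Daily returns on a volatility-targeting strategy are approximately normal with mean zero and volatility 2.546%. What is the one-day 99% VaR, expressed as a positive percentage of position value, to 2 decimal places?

5.92%

At 99% one-sided, z = 2.326.
VaR = z·σ = 2.326 × 2.546% = 5.922%.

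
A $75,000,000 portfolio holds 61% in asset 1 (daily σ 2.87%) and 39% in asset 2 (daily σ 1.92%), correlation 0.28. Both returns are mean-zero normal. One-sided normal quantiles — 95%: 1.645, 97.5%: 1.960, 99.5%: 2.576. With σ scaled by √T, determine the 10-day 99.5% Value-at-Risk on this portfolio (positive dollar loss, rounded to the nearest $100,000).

$12,800,000

σ_p = √(0.61²·2.87² + 0.39²·1.92² + 2·0.28·0.61·0.39·2.87·1.92) = 2.088%.
σ_{10d} = 2.088% × √10 = 6.603%.
VaR = 2.576 × 6.603% = 17.009%; on $75,000,000 that is $12,756,750.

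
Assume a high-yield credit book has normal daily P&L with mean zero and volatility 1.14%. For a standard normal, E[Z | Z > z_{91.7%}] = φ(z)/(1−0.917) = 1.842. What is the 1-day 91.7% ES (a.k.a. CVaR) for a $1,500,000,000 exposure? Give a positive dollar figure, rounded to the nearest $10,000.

$31,500,000

ES = 1.14% × 1.842 = 2.100%.
On $1,500,000,000: 0.02100 × $1,500,000,000 = $31,500,000.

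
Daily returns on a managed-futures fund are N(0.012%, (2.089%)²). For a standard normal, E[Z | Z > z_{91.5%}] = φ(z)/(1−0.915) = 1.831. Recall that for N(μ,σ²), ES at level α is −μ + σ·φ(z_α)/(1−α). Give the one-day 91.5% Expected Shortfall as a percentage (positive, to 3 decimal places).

ES = −(0.012%) + 2.089% × 1.831 = 3.813%.

3.813%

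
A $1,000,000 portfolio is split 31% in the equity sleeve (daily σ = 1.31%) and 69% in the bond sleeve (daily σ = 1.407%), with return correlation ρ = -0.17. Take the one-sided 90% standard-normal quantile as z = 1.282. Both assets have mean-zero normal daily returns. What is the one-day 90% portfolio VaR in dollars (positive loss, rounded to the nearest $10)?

σ_p² = 0.31²·1.31² + 0.69²·1.407² + 2·-0.17·0.31·0.69·1.31·1.407 = 0.9734 (%²).
σ_p = √0.9734 = 0.987%.
VaR = 1.282 × 0.987% = 1.265%; on $1,000,000 that is $12,650.

$12,650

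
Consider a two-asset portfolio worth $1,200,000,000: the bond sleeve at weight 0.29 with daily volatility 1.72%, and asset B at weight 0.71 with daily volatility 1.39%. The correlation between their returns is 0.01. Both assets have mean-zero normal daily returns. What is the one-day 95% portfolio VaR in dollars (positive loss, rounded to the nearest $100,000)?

$21,900,000

σ_p² = 0.29²·1.72² + 0.71²·1.39² + 2·0.01·0.29·0.71·1.72·1.39 = 1.2326 (%²).
σ_p = √1.2326 = 1.110%.
At 95%, z = 1.645.
VaR = 1.645 × 1.110% = 1.826%; on $1,200,000,000 that is $21,912,000.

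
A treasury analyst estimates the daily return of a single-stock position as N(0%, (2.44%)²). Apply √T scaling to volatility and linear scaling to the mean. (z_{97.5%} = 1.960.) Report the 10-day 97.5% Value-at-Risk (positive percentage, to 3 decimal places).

15.123%

σ_{10d} = 2.44% × √10 = 7.716%.
VaR = 1.960 × 7.716% = 15.123%.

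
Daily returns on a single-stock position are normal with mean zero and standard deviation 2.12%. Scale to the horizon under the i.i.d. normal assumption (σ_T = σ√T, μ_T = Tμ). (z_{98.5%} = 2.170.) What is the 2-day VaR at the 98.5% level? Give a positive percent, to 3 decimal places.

6.506%

σ_{2d} = 2.12% × √2 = 2.998%.
VaR = 2.170 × 2.998% = 6.506%.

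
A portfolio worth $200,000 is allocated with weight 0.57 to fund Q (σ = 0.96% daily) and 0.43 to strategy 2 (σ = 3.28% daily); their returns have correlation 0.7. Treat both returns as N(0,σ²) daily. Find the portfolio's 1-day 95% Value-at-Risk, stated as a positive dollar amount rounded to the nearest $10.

σ_p² = 0.57²·0.96² + 0.43²·3.28² + 2·0.7·0.57·0.43·0.96·3.28 = 3.3691 (%²).
σ_p = √3.3691 = 1.836%.
At 95%, z = 1.645.
VaR = 1.645 × 1.836% = 3.020%; on $200,000 that is $6,040.

$6,040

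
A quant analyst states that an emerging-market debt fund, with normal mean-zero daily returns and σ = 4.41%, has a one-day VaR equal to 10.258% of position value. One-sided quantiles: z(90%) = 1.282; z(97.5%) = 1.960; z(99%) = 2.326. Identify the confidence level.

99%

Implied z = VaR/σ = 10.258 / 4.41 = 2.326.
This matches z(99%) = 2.326.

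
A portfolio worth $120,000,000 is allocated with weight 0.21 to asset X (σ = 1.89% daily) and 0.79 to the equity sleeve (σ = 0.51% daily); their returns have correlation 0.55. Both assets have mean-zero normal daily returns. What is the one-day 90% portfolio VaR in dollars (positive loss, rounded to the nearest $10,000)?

$1,080,000

σ_p² = 0.21²·1.89² + 0.79²·0.51² + 2·0.55·0.21·0.79·1.89·0.51 = 0.4958 (%²).
σ_p = √0.4958 = 0.704%.
At 90%, z = 1.282.
VaR = 1.282 × 0.704% = 0.903%; on $120,000,000 that is $1,083,600.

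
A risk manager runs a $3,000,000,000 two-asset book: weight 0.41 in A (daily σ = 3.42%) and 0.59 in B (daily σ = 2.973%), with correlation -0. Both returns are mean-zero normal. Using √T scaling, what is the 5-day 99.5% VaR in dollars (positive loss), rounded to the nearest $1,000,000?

$388,000,000

σ_p = √(0.41²·3.42² + 0.59²·2.973² + 2·-0·0.41·0.59·3.42·2.973) = 2.246%.
σ_{5d} = 2.246% × √5 = 5.022%.
z(99.5%) = 2.576.
VaR = 2.576 × 5.022% = 12.937%; on $3,000,000,000 that is $388,110,000.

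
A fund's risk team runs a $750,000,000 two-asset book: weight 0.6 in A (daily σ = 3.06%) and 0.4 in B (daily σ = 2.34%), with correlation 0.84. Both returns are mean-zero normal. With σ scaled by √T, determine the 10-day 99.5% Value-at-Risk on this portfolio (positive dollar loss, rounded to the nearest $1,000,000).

σ_p = √(0.6²·3.06² + 0.4²·2.34² + 2·0.84·0.6·0.4·3.06·2.34) = 2.671%.
σ_{10d} = 2.671% × √10 = 8.446%.
z(99.5%) = 2.576.
VaR = 2.576 × 8.446% = 21.757%; on $750,000,000 that is $163,177,500.

$163,000,000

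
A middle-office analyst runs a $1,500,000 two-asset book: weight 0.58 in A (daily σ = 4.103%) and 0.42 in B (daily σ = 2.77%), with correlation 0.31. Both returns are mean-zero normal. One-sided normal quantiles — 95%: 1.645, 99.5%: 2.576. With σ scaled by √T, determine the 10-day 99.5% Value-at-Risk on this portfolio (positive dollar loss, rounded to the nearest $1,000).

σ_p = √(0.58²·4.103² + 0.42²·2.77² + 2·0.31·0.58·0.42·4.103·2.77) = 2.955%.
σ_{10d} = 2.955% × √10 = 9.345%.
VaR = 2.576 × 9.345% = 24.073%; on $1,500,000 that is $361,095.

$361,000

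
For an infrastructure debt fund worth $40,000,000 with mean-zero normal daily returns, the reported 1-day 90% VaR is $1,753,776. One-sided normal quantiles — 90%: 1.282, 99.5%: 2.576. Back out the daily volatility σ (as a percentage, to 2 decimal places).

3.42%

VaR as a fraction: $1,753,776 / $40,000,000 = 4.384%.
σ = VaR / z = 4.384% / 1.282 = 3.420%.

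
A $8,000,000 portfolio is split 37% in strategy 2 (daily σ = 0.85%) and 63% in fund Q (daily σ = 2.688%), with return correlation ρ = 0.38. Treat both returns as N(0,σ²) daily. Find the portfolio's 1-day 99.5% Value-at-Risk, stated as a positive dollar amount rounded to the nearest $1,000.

$378,000

σ_p² = 0.37²·0.85² + 0.63²·2.688² + 2·0.38·0.37·0.63·0.85·2.688 = 3.3714 (%²).
σ_p = √3.3714 = 1.836%.
At 99.5%, z = 2.576.
VaR = 2.576 × 1.836% = 4.730%; on $8,000,000 that is $378,400.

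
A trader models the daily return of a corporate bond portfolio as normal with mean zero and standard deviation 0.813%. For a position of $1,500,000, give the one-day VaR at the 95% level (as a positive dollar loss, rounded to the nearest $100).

$20,100

At 95% one-sided, z = 1.645.
VaR = z·σ = 1.645 × 0.813% = 1.337%.
On $1,500,000: 0.01337 × $1,500,000 = $20,055.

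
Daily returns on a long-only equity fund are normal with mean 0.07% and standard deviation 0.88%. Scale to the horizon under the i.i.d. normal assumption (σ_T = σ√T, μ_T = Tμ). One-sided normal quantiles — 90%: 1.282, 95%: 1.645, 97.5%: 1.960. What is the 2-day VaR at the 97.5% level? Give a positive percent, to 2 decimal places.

2.30%

σ_{2d} = 0.88% × √2 = 1.245%; μ_{2d} = 2 × 0.07% = 0.140%.
VaR = −(0.140%) + 1.960 × 1.245% = 2.300%.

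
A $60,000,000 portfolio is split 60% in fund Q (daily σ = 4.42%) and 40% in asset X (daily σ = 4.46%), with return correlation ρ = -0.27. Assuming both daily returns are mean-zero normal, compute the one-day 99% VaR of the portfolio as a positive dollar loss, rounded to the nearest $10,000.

σ_p² = 0.6²·4.42² + 0.4²·4.46² + 2·-0.27·0.6·0.4·4.42·4.46 = 7.6609 (%²).
σ_p = √7.6609 = 2.768%.
At 99%, z = 2.326.
VaR = 2.326 × 2.768% = 6.438%; on $60,000,000 that is $3,862,800.

$3,860,000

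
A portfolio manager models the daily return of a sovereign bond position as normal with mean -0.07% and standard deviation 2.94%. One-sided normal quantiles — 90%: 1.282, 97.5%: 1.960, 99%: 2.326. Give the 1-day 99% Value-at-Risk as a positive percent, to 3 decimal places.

VaR = −μ + z·σ = −(-0.07%) + 2.326 × 2.94% = 6.908%.

6.908%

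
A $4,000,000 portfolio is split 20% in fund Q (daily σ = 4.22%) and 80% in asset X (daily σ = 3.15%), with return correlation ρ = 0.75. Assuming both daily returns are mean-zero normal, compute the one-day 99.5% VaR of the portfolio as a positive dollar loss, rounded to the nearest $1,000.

σ_p² = 0.2²·4.22² + 0.8²·3.15² + 2·0.75·0.2·0.8·4.22·3.15 = 10.2531 (%²).
σ_p = √10.2531 = 3.202%.
At 99.5%, z = 2.576.
VaR = 2.576 × 3.202% = 8.248%; on $4,000,000 that is $329,920.

$330,000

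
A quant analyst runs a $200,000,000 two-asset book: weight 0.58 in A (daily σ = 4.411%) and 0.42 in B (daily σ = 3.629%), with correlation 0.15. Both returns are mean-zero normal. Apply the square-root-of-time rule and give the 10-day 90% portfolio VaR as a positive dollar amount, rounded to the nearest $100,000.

σ_p = √(0.58²·4.411² + 0.42²·3.629² + 2·0.15·0.58·0.42·4.411·3.629) = 3.168%.
σ_{10d} = 3.168% × √10 = 10.018%.
z(90%) = 1.282.
VaR = 1.282 × 10.018% = 12.843%; on $200,000,000 that is $25,686,000.

$25,700,000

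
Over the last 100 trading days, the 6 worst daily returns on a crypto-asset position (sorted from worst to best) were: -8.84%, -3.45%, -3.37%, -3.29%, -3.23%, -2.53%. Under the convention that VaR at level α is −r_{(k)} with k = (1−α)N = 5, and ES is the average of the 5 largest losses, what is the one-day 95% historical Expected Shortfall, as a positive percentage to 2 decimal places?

4.44%

The 5 worst returns sum to -22.18%.
ES = −(-22.18%) / 5 = 4.436% ≈ 4.44%.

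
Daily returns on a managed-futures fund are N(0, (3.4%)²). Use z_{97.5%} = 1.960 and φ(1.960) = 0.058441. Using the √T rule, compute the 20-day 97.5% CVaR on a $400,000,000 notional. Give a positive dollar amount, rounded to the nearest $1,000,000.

σ_{20d} = 3.4% × √20 = 15.205%.
ES multiplier = φ(z)/(1−α) = 0.058441/0.025 = 2.338.
ES = 15.205% × 2.338 = 35.549%; on $400,000,000: $142,196,000.

$142,000,000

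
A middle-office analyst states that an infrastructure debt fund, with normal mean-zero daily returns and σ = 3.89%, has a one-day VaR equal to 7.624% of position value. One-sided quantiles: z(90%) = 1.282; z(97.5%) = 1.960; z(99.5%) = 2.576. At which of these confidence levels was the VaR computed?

Implied z = VaR/σ = 7.624 / 3.89 = 1.960.
This matches z(97.5%) = 1.960.

97.5%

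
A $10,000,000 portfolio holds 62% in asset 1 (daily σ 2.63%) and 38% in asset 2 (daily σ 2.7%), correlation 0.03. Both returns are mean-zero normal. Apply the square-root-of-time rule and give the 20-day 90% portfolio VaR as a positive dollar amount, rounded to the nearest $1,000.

σ_p = √(0.62²·2.63² + 0.38²·2.7² + 2·0.03·0.62·0.38·2.63·2.7) = 1.952%.
σ_{20d} = 1.952% × √20 = 8.730%.
z(90%) = 1.282.
VaR = 1.282 × 8.730% = 11.192%; on $10,000,000 that is $1,119,200.

$1,119,000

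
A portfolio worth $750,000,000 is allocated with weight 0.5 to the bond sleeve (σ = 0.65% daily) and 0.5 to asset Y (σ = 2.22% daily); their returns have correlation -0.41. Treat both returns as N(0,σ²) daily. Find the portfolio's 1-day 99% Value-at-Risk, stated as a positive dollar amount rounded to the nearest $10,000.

$17,810,000

σ_p² = 0.5²·0.65² + 0.5²·2.22² + 2·-0.41·0.5·0.5·0.65·2.22 = 1.0419 (%²).
σ_p = √1.0419 = 1.021%.
At 99%, z = 2.326.
VaR = 2.326 × 1.021% = 2.375%; on $750,000,000 that is $17,812,500.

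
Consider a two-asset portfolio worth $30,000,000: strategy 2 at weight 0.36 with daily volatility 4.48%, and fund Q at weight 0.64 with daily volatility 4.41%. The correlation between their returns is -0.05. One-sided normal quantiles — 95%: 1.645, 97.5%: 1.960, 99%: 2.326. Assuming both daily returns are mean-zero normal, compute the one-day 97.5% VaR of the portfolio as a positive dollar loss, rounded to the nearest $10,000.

$1,870,000

σ_p² = 0.36²·4.48² + 0.64²·4.41² + 2·-0.05·0.36·0.64·4.48·4.41 = 10.1119 (%²).
σ_p = √10.1119 = 3.180%.
VaR = 1.960 × 3.180% = 6.233%; on $30,000,000 that is $1,869,900.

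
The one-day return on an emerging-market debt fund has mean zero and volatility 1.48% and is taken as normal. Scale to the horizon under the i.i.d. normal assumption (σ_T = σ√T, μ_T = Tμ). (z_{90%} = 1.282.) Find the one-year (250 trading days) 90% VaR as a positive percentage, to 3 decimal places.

30.000%

σ_{250d} = 1.48% × √250 = 23.401%.
VaR = 1.282 × 23.401% = 30.000%.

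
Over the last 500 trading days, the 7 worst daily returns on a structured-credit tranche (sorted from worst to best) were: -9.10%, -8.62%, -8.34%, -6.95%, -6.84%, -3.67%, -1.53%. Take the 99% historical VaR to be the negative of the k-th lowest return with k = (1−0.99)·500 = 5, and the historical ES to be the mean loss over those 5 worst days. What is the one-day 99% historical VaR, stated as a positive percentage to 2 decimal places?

k = 5; the 5th lowest return is -6.84%, so VaR = 6.84%.

6.84%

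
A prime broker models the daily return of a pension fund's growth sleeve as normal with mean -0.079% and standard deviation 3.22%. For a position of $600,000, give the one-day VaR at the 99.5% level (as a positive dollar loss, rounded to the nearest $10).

$50,240

At 99.5% one-sided, z = 2.576.
VaR = −μ + z·σ = −(-0.079%) + 2.576 × 3.22% = 8.374%.
On $600,000: 0.08374 × $600,000 = $50,244.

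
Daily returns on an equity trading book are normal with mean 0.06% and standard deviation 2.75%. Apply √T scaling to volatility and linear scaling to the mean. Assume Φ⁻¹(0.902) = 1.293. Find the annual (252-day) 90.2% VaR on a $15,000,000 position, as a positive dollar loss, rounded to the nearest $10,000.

$6,200,000

σ_{252d} = 2.75% × √252 = 43.655%; μ_{252d} = 252 × 0.06% = 15.120%.
VaR = −(15.120%) + 1.293 × 43.655% = 41.326%.
On $15,000,000: 0.41326 × $15,000,000 = $6,198,900.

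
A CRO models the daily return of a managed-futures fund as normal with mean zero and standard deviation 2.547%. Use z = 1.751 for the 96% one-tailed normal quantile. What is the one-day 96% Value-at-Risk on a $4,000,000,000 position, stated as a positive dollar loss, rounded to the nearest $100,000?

VaR = z·σ = 1.751 × 2.547% = 4.460%.
On $4,000,000,000: 0.04460 × $4,000,000,000 = $178,400,000.

$178,400,000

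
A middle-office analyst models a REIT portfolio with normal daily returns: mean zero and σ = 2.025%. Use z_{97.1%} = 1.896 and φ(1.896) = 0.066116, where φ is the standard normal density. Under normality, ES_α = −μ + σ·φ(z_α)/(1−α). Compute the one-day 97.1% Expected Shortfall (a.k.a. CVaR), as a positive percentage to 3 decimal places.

4.617%

Tail multiplier: φ(z)/(1−α) = 0.066116 / 0.029 = 2.280.
ES = 2.025% × 2.280 = 4.617%.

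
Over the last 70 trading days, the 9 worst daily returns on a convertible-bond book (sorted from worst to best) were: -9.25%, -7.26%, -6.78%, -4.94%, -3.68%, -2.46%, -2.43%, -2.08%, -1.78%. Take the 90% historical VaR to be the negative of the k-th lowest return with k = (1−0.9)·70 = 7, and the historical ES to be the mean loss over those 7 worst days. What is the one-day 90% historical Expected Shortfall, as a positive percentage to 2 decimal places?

5.26%

The 7 worst returns sum to -36.80%.
ES = −(-36.80%) / 7 = 5.2571…% ≈ 5.26%.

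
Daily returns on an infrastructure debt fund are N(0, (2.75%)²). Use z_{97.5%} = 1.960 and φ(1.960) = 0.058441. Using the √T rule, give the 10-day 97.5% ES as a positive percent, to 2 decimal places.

σ_{10d} = 2.75% × √10 = 8.696%.
ES multiplier = φ(z)/(1−α) = 0.058441/0.025 = 2.338.
ES = 8.696% × 2.338 = 20.331%.

20.33%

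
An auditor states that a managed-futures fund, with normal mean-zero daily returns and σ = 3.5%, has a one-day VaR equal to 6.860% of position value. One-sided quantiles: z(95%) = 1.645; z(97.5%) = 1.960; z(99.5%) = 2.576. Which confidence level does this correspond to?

97.5%

Implied z = VaR/σ = 6.860 / 3.5 = 1.960.
This matches z(97.5%) = 1.960.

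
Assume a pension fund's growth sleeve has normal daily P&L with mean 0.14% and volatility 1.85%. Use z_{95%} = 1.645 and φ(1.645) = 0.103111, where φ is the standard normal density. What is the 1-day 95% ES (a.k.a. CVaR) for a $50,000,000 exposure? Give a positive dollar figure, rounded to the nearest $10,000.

Tail multiplier: φ(z)/(1−α) = 0.103111 / 0.05 = 2.062.
ES = −(0.14%) + 1.85% × 2.062 = 3.675%.
On $50,000,000: 0.03675 × $50,000,000 = $1,837,500.

$1,840,000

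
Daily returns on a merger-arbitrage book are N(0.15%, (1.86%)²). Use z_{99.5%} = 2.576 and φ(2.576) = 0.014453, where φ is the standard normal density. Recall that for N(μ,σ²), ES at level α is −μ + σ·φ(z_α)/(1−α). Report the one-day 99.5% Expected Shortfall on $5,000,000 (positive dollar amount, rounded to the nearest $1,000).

$261,000

Tail multiplier: φ(z)/(1−α) = 0.014453 / 0.005 = 2.891.
ES = −(0.15%) + 1.86% × 2.891 = 5.227%.
On $5,000,000: 0.05227 × $5,000,000 = $261,350.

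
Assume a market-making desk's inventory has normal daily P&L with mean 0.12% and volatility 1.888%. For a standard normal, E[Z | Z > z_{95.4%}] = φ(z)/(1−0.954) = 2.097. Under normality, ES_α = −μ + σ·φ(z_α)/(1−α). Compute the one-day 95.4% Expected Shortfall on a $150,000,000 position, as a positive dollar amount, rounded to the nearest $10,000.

$5,760,000

ES = −(0.12%) + 1.888% × 2.097 = 3.839%.
On $150,000,000: 0.03839 × $150,000,000 = $5,758,500.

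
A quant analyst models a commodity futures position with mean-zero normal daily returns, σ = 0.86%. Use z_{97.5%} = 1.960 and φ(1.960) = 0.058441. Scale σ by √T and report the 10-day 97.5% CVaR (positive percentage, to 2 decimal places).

6.36%

σ_{10d} = 0.86% × √10 = 2.720%.
ES multiplier = φ(z)/(1−α) = 0.058441/0.025 = 2.338.
ES = 2.720% × 2.338 = 6.359%.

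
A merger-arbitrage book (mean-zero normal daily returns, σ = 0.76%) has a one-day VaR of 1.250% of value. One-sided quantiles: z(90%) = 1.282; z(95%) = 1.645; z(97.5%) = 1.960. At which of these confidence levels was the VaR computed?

Implied z = VaR/σ = 1.250 / 0.76 = 1.645.
This matches z(95%) = 1.645.

95%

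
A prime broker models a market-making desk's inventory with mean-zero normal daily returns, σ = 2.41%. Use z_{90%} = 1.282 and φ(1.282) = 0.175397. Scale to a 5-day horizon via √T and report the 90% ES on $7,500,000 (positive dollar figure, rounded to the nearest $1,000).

$709,000

σ_{5d} = 2.41% × √5 = 5.389%.
ES multiplier = φ(z)/(1−α) = 0.175397/0.1 = 1.754.
ES = 5.389% × 1.754 = 9.452%; on $7,500,000: $708,900.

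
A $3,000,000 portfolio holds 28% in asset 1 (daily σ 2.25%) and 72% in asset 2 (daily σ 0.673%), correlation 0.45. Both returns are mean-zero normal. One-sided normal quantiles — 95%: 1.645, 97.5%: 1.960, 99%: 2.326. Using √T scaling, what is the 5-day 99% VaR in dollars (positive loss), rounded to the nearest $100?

σ_p = √(0.28²·2.25² + 0.72²·0.673² + 2·0.45·0.28·0.72·2.25·0.673) = 0.952%.
σ_{5d} = 0.952% × √5 = 2.129%.
VaR = 2.326 × 2.129% = 4.952%; on $3,000,000 that is $148,560.

$148,600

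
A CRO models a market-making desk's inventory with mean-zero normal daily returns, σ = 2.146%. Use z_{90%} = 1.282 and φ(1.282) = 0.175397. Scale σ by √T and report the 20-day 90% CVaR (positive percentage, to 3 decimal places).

σ_{20d} = 2.146% × √20 = 9.597%.
ES multiplier = φ(z)/(1−α) = 0.175397/0.1 = 1.754.
ES = 9.597% × 1.754 = 16.833%.

16.833%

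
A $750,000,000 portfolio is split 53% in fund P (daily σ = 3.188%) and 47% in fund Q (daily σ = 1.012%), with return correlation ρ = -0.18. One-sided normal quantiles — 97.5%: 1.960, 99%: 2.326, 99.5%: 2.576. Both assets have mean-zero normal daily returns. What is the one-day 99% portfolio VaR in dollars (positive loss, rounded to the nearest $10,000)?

$29,150,000

σ_p² = 0.53²·3.188² + 0.47²·1.012² + 2·-0.18·0.53·0.47·3.188·1.012 = 2.7918 (%²).
σ_p = √2.7918 = 1.671%.
VaR = 2.326 × 1.671% = 3.887%; on $750,000,000 that is $29,152,500.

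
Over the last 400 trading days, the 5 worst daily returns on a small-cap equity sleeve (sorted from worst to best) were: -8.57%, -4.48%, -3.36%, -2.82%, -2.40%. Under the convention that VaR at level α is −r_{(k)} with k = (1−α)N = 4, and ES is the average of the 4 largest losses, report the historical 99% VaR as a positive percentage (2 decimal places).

2.82%

k = 4; the 4th lowest return is -2.82%, so VaR = 2.82%.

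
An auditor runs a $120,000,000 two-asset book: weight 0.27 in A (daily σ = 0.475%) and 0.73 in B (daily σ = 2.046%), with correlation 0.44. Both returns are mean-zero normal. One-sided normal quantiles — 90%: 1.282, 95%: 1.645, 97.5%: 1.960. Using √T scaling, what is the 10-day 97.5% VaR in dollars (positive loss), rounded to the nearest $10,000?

$11,560,000

σ_p = √(0.27²·0.475² + 0.73²·2.046² + 2·0.44·0.27·0.73·0.475·2.046) = 1.554%.
σ_{10d} = 1.554% × √10 = 4.914%.
VaR = 1.960 × 4.914% = 9.631%; on $120,000,000 that is $11,557,200.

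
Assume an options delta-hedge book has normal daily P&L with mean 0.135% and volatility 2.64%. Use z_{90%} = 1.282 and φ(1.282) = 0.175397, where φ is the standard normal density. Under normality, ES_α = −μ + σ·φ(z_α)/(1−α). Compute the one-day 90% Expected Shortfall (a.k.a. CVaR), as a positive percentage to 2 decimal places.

Tail multiplier: φ(z)/(1−α) = 0.175397 / 0.1 = 1.754.
ES = −(0.135%) + 2.64% × 1.754 = 4.496%.

4.50%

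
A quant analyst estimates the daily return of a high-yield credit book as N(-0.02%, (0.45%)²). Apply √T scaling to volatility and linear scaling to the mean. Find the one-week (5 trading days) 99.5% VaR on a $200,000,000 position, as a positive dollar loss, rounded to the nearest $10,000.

At 99.5%, z = 2.576.
σ_{5d} = 0.45% × √5 = 1.006%; μ_{5d} = 5 × -0.02% = -0.100%.
VaR = −(-0.100%) + 2.576 × 1.006% = 2.691%.
On $200,000,000: 0.02691 × $200,000,000 = $5,382,000.

$5,380,000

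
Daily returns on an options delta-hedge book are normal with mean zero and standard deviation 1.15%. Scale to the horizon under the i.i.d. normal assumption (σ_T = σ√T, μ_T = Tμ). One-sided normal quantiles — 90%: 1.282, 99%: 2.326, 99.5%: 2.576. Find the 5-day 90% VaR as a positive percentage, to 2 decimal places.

3.30%

σ_{5d} = 1.15% × √5 = 2.571%.
VaR = 1.282 × 2.571% = 3.296%.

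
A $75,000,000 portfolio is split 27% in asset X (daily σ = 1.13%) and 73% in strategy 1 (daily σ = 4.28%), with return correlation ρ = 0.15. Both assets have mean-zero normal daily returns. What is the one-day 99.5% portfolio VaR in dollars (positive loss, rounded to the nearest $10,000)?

$6,150,000

σ_p² = 0.27²·1.13² + 0.73²·4.28² + 2·0.15·0.27·0.73·1.13·4.28 = 10.1409 (%²).
σ_p = √10.1409 = 3.184%.
At 99.5%, z = 2.576.
VaR = 2.576 × 3.184% = 8.202%; on $75,000,000 that is $6,151,500.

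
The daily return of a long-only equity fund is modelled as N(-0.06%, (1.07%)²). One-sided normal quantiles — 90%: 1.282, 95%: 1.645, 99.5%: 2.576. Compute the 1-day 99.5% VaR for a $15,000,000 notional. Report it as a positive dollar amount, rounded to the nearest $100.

$422,400

VaR = −μ + z·σ = −(-0.06%) + 2.576 × 1.07% = 2.816%.
On $15,000,000: 0.02816 × $15,000,000 = $422,400.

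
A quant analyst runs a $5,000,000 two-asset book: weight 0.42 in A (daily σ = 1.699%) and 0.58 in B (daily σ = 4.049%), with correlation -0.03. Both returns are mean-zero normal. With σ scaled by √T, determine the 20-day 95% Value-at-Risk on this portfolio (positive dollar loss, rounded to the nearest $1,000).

σ_p = √(0.42²·1.699² + 0.58²·4.049² + 2·-0.03·0.42·0.58·1.699·4.049) = 2.434%.
σ_{20d} = 2.434% × √20 = 10.885%.
z(95%) = 1.645.
VaR = 1.645 × 10.885% = 17.906%; on $5,000,000 that is $895,300.

$895,000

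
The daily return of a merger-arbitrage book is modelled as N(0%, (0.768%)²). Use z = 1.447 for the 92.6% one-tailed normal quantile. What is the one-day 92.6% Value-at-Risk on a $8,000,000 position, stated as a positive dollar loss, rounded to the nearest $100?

$88,900

VaR = z·σ = 1.447 × 0.768% = 1.111%.
On $8,000,000: 0.01111 × $8,000,000 = $88,880.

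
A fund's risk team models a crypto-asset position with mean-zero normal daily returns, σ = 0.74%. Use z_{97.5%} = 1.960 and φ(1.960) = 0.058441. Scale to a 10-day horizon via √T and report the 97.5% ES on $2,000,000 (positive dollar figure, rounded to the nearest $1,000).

$109,000

σ_{10d} = 0.74% × √10 = 2.340%.
ES multiplier = φ(z)/(1−α) = 0.058441/0.025 = 2.338.
ES = 2.340% × 2.338 = 5.471%; on $2,000,000: $109,420.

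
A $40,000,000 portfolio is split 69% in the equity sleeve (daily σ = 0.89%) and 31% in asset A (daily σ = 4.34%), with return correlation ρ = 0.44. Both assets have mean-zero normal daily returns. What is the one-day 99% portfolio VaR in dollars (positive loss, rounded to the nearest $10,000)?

$1,590,000

σ_p² = 0.69²·0.89² + 0.31²·4.34² + 2·0.44·0.69·0.31·0.89·4.34 = 2.9143 (%²).
σ_p = √2.9143 = 1.707%.
At 99%, z = 2.326.
VaR = 2.326 × 1.707% = 3.970%; on $40,000,000 that is $1,588,000.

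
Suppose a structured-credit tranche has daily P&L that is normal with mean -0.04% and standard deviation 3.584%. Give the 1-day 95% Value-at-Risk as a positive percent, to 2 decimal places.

At 95% one-sided, z = 1.645.
VaR = −μ + z·σ = −(-0.04%) + 1.645 × 3.584% = 5.936%.

5.94%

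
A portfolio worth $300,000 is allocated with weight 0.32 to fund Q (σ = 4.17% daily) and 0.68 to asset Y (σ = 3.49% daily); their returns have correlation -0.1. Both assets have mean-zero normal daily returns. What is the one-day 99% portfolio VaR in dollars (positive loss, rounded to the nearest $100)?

$18,200

σ_p² = 0.32²·4.17² + 0.68²·3.49² + 2·-0.1·0.32·0.68·4.17·3.49 = 6.7793 (%²).
σ_p = √6.7793 = 2.604%.
At 99%, z = 2.326.
VaR = 2.326 × 2.604% = 6.057%; on $300,000 that is $18,171.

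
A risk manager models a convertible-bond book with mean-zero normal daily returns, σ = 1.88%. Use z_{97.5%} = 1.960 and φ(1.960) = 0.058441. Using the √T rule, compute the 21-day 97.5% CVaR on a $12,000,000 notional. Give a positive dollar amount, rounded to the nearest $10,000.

σ_{21d} = 1.88% × √21 = 8.615%.
ES multiplier = φ(z)/(1−α) = 0.058441/0.025 = 2.338.
ES = 8.615% × 2.338 = 20.142%; on $12,000,000: $2,417,040.

$2,420,000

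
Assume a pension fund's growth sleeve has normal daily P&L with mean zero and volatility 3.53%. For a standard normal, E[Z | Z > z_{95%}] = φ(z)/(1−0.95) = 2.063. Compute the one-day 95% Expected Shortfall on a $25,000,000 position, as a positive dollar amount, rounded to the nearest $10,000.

$1,820,000

ES = 3.53% × 2.063 = 7.282%.
On $25,000,000: 0.07282 × $25,000,000 = $1,820,500.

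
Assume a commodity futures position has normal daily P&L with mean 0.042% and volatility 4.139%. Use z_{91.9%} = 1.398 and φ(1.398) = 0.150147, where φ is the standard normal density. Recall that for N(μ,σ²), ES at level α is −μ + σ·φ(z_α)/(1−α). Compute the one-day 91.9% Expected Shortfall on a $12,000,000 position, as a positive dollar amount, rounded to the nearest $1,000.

Tail multiplier: φ(z)/(1−α) = 0.150147 / 0.081 = 1.854.
ES = −(0.042%) + 4.139% × 1.854 = 7.632%.
On $12,000,000: 0.07632 × $12,000,000 = $915,840.

$916,000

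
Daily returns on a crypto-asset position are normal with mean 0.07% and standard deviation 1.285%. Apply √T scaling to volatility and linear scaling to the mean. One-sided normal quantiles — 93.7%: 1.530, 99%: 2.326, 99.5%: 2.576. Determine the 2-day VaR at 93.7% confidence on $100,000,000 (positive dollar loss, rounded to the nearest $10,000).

$2,640,000

σ_{2d} = 1.285% × √2 = 1.817%; μ_{2d} = 2 × 0.07% = 0.140%.
VaR = −(0.140%) + 1.530 × 1.817% = 2.640%.
On $100,000,000: 0.02640 × $100,000,000 = $2,640,000.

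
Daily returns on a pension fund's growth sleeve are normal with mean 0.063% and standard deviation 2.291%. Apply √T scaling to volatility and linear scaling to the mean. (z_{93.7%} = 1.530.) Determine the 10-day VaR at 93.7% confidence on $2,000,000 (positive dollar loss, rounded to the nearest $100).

σ_{10d} = 2.291% × √10 = 7.245%; μ_{10d} = 10 × 0.063% = 0.630%.
VaR = −(0.630%) + 1.530 × 7.245% = 10.455%.
On $2,000,000: 0.10455 × $2,000,000 = $209,100.

$209,100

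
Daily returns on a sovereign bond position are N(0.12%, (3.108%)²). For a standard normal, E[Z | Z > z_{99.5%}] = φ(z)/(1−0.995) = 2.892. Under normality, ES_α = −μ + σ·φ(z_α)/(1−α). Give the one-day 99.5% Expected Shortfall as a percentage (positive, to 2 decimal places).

ES = −(0.12%) + 3.108% × 2.892 = 8.868%.

8.87%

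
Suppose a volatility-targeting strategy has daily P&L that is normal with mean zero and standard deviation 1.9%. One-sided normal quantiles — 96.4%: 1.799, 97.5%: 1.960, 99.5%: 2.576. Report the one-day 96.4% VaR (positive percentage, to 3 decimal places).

VaR = z·σ = 1.799 × 1.9% = 3.418%.

3.418%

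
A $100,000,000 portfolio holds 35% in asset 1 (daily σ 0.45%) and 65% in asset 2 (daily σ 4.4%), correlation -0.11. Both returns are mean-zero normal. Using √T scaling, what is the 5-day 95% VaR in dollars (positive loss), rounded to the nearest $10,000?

$10,470,000

σ_p = √(0.35²·0.45² + 0.65²·4.4² + 2·-0.11·0.35·0.65·0.45·4.4) = 2.847%.
σ_{5d} = 2.847% × √5 = 6.366%.
z(95%) = 1.645.
VaR = 1.645 × 6.366% = 10.472%; on $100,000,000 that is $10,472,000.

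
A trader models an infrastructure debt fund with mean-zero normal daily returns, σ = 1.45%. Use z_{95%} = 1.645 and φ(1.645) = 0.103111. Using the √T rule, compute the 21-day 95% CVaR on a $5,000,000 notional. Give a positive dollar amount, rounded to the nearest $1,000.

σ_{21d} = 1.45% × √21 = 6.645%.
ES multiplier = φ(z)/(1−α) = 0.103111/0.05 = 2.062.
ES = 6.645% × 2.062 = 13.702%; on $5,000,000: $685,100.

$685,000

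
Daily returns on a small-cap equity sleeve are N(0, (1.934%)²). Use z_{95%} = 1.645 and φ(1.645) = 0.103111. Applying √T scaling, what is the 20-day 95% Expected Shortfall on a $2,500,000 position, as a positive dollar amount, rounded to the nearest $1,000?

$446,000

σ_{20d} = 1.934% × √20 = 8.649%.
ES multiplier = φ(z)/(1−α) = 0.103111/0.05 = 2.062.
ES = 8.649% × 2.062 = 17.834%; on $2,500,000: $445,850.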